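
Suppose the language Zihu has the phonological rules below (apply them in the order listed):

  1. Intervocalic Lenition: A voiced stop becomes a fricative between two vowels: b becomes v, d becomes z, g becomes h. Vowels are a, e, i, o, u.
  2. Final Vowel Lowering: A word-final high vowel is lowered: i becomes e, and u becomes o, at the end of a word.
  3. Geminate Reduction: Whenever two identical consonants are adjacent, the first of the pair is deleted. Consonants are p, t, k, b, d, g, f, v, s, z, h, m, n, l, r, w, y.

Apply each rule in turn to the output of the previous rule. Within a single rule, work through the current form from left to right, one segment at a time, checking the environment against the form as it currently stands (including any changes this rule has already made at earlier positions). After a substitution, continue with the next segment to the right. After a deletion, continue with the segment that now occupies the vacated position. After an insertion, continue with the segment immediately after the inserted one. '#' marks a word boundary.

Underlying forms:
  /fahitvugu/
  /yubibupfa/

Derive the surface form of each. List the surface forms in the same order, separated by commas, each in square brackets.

/fahitvugu/:
  1 Intervocalic Lenition: [fahitvugu] → [fahitvuhu]
  2 Final Vowel Lowering: [fahitvuhu] → [fahitvuho]
  3 Geminate Reduction: no change — [fahitvuho]
/yubibupfa/:
  1 Intervocalic Lenition: [yubibupfa] → [yuvivupfa]
  2 Final Vowel Lowering: no change — [yuvivupfa]
  3 Geminate Reduction: no change — [yuvivupfa]

[fahitvuho], [yuvivupfa]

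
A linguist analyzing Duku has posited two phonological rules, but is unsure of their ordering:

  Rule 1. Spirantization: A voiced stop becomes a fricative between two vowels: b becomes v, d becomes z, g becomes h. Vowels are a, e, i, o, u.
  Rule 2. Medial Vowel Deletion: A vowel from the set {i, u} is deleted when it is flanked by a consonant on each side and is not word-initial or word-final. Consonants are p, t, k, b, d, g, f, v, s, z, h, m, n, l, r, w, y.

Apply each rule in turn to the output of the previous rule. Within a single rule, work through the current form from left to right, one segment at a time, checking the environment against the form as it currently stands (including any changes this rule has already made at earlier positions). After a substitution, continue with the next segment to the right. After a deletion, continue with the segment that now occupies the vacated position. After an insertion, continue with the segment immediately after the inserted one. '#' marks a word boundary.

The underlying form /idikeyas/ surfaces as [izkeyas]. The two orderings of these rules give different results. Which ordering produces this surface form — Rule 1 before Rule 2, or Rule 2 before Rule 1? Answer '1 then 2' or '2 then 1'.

1 then 2

Order 1 then 2:
  1 Spirantization: [idikeyas] → [izikeyas]
  2 Medial Vowel Deletion: [izikeyas] → [izkeyas]
  result: [izkeyas]
Order 2 then 1:
  2 Medial Vowel Deletion: [idikeyas] → [idkeyas]
  1 Spirantization: no change — [idkeyas]
  result: [idkeyas]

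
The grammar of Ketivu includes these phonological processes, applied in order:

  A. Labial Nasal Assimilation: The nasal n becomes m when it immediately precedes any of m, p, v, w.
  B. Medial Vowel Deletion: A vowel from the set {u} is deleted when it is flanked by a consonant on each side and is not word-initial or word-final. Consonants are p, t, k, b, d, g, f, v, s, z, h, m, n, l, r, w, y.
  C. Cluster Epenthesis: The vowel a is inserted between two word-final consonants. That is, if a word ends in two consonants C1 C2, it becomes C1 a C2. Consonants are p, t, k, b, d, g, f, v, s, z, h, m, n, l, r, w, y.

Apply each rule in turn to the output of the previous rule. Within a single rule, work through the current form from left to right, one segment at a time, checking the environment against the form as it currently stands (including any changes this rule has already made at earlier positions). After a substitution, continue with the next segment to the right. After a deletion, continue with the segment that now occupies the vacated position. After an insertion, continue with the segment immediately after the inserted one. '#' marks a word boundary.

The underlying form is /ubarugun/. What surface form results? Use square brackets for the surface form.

A Labial Nasal Assimilation: no change — [ubarugun]
B Medial Vowel Deletion: [ubarugun] → [ubargn]
C Cluster Epenthesis: [ubargn] → [ubargan]

[ubargan]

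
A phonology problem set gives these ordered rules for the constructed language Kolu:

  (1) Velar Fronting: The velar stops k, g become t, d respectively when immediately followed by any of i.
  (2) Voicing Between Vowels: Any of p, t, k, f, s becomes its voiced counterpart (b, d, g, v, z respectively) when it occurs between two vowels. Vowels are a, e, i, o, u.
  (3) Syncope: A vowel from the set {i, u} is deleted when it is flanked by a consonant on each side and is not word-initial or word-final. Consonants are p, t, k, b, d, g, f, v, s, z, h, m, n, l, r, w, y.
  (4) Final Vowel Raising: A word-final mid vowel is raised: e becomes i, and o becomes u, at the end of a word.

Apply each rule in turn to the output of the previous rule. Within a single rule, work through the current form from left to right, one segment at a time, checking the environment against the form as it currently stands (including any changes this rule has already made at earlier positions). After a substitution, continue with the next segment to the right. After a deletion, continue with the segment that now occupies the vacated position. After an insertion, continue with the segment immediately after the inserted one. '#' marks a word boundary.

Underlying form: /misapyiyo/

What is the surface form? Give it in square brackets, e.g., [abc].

[mzapyyu]

(1) Velar Fronting: no change — [misapyiyo]
(2) Voicing Between Vowels: [misapyiyo] → [mizapyiyo]
(3) Syncope: [mizapyiyo] → [mzapyyo]
(4) Final Vowel Raising: [mzapyyo] → [mzapyyu]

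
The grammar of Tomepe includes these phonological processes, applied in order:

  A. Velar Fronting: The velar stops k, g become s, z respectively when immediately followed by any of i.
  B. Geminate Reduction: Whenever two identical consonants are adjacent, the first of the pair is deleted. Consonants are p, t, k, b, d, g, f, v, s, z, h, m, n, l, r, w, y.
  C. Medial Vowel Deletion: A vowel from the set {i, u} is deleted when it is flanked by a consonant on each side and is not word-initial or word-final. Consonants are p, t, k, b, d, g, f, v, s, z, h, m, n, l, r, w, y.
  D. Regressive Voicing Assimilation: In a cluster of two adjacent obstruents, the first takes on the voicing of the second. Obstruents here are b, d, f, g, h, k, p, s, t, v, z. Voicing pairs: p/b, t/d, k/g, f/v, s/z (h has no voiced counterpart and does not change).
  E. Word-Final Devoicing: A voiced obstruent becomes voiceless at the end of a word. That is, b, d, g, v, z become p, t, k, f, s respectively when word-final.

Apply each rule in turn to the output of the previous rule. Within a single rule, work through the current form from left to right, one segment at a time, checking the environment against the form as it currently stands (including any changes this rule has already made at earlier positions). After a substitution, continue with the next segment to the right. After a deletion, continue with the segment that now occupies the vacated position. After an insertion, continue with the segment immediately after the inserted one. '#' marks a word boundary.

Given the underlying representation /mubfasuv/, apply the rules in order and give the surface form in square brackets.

A Velar Fronting: no change — [mubfasuv]
B Geminate Reduction: no change — [mubfasuv]
C Medial Vowel Deletion: [mubfasuv] → [mbfasv]
D Regressive Voicing Assimilation: [mbfasv] → [mpfazv]
E Word-Final Devoicing: [mpfazv] → [mpfazf]

[mpfazf]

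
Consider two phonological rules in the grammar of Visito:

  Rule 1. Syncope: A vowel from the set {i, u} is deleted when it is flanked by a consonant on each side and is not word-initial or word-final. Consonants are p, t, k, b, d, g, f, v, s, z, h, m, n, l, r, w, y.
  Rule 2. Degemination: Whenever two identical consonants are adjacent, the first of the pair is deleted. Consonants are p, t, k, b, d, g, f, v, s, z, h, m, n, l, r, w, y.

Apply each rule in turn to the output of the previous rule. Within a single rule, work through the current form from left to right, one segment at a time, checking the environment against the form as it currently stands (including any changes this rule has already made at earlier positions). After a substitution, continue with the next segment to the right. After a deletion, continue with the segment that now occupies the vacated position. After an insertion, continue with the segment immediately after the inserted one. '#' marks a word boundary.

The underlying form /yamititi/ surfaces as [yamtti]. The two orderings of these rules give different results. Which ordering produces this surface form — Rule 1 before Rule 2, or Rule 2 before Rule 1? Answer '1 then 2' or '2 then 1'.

2 then 1

Order 1 then 2:
  1 Syncope: [yamititi] → [yamtti]
  2 Degemination: [yamtti] → [yamti]
  result: [yamti]
Order 2 then 1:
  2 Degemination: no change — [yamititi]
  1 Syncope: [yamititi] → [yamtti]
  result: [yamtti]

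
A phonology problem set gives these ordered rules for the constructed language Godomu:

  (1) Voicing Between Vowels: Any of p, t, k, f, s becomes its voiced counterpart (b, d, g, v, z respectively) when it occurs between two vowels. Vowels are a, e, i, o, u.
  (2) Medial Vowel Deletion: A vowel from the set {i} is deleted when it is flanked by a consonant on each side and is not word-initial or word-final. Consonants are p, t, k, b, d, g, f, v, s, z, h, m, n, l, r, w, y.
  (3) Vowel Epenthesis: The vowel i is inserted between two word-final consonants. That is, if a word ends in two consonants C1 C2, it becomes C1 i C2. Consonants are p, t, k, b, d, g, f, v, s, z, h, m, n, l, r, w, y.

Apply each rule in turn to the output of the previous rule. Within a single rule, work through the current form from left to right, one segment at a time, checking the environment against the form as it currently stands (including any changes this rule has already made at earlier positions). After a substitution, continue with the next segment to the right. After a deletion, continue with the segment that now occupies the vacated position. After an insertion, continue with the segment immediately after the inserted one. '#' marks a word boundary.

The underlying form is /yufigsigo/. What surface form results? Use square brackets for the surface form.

[yuvgsgo]

(1) Voicing Between Vowels: [yufigsigo] → [yuvigsigo]
(2) Medial Vowel Deletion: [yuvigsigo] → [yuvgsgo]
(3) Vowel Epenthesis: no change — [yuvgsgo]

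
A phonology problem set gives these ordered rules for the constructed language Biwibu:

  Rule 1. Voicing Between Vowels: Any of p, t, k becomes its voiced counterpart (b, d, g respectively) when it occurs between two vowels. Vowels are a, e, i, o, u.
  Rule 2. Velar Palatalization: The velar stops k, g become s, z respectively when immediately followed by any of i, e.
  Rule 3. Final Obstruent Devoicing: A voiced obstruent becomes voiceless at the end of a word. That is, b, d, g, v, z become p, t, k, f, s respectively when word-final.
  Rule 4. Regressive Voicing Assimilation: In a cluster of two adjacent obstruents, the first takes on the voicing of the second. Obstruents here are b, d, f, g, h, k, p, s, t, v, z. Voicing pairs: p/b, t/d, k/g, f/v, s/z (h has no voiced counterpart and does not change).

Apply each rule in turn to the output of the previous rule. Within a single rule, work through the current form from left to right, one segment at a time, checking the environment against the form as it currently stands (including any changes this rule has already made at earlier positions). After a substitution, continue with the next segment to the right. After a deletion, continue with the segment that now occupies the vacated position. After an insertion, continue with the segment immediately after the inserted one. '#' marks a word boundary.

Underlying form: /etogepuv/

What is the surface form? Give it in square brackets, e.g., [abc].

[edozebuf]

Rule 1 Voicing Between Vowels: [etogepuv] → [edogebuv]
Rule 2 Velar Palatalization: [edogebuv] → [edozebuv]
Rule 3 Final Obstruent Devoicing: [edozebuv] → [edozebuf]
Rule 4 Regressive Voicing Assimilation: no change — [edozebuf]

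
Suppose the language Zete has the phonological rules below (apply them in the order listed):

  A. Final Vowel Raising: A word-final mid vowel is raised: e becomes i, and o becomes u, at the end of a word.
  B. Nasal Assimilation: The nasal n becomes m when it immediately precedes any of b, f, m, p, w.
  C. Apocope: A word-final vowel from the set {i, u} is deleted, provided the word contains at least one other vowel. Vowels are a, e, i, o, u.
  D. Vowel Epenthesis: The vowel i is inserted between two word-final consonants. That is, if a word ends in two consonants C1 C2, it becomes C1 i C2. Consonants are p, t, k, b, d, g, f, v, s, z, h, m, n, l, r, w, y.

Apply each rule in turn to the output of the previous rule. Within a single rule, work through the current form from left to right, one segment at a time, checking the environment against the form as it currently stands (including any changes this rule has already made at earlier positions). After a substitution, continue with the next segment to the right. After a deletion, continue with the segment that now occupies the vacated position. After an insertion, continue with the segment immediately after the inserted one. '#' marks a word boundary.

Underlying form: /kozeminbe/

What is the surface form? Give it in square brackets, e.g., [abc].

A Final Vowel Raising: [kozeminbe] → [kozeminbi]
B Nasal Assimilation: [kozeminbi] → [kozemimbi]
C Apocope: [kozemimbi] → [kozemimb]
D Vowel Epenthesis: [kozemimb] → [kozemimib]

[kozemimib]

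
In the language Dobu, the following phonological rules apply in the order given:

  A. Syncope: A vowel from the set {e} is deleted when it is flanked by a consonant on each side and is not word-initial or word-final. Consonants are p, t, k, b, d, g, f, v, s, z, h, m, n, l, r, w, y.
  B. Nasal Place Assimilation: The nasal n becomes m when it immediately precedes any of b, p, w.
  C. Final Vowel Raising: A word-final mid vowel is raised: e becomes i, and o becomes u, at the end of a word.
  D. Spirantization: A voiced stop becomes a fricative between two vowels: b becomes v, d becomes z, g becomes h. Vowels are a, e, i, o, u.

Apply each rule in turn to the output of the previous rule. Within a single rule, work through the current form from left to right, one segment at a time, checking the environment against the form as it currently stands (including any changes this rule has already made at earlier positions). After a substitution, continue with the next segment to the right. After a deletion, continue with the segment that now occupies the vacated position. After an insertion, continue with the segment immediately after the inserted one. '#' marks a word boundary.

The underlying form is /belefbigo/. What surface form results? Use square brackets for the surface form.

[blfbihu]

A Syncope: [belefbigo] → [blfbigo]
B Nasal Place Assimilation: no change — [blfbigo]
C Final Vowel Raising: [blfbigo] → [blfbigu]
D Spirantization: [blfbigu] → [blfbihu]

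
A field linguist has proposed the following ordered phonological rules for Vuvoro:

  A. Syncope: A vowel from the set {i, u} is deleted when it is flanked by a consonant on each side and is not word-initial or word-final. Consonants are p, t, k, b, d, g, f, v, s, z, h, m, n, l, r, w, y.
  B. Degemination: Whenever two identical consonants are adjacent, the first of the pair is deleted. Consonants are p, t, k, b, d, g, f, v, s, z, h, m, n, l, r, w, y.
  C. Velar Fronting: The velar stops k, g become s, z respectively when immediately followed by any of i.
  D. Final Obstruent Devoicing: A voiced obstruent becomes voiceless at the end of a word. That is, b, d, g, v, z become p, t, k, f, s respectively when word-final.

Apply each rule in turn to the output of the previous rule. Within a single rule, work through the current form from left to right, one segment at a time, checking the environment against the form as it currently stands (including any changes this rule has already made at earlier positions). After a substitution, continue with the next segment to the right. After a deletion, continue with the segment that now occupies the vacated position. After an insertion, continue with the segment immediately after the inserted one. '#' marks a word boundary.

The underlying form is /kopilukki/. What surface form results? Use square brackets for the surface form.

A Syncope: [kopilukki] → [koplkki]
B Degemination: [koplkki] → [koplki]
C Velar Fronting: [koplki] → [koplsi]
D Final Obstruent Devoicing: no change — [koplsi]

[koplsi]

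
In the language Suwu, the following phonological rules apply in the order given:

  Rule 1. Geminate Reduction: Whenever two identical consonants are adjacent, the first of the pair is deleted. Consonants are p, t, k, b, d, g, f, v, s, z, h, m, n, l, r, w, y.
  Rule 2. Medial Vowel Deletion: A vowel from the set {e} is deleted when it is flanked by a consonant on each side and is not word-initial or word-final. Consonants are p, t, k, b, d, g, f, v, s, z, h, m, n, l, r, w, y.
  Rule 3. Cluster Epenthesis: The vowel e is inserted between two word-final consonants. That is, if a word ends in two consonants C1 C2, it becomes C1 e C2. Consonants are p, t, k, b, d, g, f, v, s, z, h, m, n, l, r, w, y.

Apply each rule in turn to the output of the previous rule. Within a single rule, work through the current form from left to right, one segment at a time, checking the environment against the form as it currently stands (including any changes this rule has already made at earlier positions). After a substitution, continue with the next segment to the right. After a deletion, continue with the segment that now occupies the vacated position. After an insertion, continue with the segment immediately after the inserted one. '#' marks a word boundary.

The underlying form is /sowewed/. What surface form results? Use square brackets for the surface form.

Rule 1 Geminate Reduction: no change — [sowewed]
Rule 2 Medial Vowel Deletion: [sowewed] → [sowwd]
Rule 3 Cluster Epenthesis: [sowwd] → [sowwed]

[sowwed]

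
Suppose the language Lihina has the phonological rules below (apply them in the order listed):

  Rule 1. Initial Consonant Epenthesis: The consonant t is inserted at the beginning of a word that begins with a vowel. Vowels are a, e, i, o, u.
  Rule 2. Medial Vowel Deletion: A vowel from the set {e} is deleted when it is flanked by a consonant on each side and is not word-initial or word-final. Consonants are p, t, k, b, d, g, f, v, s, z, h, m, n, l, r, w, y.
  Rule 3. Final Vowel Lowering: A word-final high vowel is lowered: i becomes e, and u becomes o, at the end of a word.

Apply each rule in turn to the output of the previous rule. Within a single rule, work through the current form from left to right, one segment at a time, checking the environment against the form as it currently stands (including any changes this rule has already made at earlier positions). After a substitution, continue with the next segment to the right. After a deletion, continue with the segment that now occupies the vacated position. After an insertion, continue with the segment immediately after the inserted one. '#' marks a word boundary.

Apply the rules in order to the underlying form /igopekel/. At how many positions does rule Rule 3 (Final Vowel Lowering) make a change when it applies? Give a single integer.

0

Rule 1 Initial Consonant Epenthesis: [igopekel] → [tigopekel]
Rule 2 Medial Vowel Deletion: [tigopekel] → [tigopkl]
Rule 3 Final Vowel Lowering: no change — [tigopkl]
Rule Rule 3 changed 0 position(s).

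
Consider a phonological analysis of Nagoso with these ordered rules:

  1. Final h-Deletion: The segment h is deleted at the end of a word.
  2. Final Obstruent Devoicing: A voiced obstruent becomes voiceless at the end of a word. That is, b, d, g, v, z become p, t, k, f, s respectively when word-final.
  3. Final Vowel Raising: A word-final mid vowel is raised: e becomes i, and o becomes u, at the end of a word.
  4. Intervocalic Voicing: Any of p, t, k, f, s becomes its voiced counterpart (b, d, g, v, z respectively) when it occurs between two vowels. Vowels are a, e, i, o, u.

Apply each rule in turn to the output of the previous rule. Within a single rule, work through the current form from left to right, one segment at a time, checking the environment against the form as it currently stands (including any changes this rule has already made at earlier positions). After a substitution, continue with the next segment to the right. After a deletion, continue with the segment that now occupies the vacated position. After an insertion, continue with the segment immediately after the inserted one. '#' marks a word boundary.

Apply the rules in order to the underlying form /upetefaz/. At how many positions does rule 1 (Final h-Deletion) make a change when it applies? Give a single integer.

1 Final h-Deletion: no change — [upetefaz]
2 Final Obstruent Devoicing: [upetefaz] → [upetefas]
3 Final Vowel Raising: no change — [upetefas]
4 Intervocalic Voicing: [upetefas] → [ubedevas]
Rule 1 changed 0 position(s).

0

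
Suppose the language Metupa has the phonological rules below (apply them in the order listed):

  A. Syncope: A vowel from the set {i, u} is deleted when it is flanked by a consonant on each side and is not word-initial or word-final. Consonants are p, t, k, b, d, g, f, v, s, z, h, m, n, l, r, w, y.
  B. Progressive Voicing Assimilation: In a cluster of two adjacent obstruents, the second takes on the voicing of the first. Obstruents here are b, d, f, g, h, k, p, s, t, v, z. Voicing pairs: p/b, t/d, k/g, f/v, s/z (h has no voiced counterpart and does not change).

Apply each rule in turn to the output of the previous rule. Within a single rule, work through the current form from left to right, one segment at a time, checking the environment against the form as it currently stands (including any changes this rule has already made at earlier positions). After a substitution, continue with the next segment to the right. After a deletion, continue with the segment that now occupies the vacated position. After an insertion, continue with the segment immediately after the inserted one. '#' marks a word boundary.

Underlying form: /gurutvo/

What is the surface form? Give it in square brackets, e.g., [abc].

[grtfo]

A Syncope: [gurutvo] → [grtvo]
B Progressive Voicing Assimilation: [grtvo] → [grtfo]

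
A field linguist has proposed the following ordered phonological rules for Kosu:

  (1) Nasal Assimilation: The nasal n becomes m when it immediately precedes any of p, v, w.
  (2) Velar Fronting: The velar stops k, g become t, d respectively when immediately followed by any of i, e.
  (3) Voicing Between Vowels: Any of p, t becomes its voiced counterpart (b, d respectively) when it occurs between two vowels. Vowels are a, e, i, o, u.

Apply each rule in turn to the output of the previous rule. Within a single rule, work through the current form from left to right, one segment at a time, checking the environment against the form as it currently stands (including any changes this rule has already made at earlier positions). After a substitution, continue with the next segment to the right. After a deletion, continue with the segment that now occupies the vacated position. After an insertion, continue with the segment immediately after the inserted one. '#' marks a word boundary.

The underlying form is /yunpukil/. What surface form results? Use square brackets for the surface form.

[yumpudil]

(1) Nasal Assimilation: [yunpukil] → [yumpukil]
(2) Velar Fronting: [yumpukil] → [yumputil]
(3) Voicing Between Vowels: [yumputil] → [yumpudil]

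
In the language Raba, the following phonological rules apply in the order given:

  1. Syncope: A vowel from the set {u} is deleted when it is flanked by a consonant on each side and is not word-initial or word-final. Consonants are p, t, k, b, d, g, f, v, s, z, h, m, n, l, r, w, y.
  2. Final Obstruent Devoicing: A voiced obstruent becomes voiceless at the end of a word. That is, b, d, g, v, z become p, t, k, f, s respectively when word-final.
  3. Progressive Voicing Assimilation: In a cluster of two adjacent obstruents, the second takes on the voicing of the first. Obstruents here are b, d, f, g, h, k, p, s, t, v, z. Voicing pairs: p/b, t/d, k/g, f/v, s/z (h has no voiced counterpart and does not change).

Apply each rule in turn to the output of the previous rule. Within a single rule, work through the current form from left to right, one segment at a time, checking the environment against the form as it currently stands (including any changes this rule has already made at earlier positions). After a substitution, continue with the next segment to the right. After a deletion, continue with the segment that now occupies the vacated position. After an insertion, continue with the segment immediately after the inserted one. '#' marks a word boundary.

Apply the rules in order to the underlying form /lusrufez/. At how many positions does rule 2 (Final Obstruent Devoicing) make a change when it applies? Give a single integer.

1 Syncope: [lusrufez] → [lsrfez]
2 Final Obstruent Devoicing: [lsrfez] → [lsrfes]
3 Progressive Voicing Assimilation: no change — [lsrfes]
Rule 2 changed 1 position(s).

1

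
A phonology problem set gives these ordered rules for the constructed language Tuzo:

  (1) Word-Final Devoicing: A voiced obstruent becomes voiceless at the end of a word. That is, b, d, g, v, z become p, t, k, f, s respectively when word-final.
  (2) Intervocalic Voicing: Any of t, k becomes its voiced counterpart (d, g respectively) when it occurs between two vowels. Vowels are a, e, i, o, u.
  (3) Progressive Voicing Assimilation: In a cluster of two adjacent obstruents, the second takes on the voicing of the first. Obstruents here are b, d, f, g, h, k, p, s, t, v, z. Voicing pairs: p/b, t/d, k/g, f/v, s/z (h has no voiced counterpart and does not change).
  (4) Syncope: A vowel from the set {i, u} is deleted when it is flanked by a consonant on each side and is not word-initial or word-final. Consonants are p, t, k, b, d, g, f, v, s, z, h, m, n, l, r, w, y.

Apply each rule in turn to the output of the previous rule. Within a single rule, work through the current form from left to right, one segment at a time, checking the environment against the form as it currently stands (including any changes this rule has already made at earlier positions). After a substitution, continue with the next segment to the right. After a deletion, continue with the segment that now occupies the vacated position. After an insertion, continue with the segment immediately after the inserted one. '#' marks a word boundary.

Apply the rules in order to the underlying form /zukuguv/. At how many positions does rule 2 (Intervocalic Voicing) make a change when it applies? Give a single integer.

(1) Word-Final Devoicing: [zukuguv] → [zukuguf]
(2) Intervocalic Voicing: [zukuguf] → [zuguguf]
(3) Progressive Voicing Assimilation: no change — [zuguguf]
(4) Syncope: [zuguguf] → [zggf]
Rule 2 changed 1 position(s).

1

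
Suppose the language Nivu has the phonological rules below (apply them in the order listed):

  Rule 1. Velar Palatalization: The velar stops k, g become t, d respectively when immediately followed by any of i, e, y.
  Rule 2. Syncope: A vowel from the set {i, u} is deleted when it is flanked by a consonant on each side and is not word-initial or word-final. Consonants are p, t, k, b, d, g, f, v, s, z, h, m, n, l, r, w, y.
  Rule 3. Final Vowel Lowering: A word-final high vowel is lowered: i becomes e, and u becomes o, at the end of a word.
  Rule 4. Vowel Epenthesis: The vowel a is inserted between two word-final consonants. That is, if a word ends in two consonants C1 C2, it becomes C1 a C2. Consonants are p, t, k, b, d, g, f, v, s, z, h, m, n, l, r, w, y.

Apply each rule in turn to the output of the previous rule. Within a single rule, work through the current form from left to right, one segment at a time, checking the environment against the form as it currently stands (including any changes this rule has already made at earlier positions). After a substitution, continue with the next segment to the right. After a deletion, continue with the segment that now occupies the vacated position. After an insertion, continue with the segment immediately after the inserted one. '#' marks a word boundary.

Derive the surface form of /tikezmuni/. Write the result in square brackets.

Rule 1 Velar Palatalization: [tikezmuni] → [titezmuni]
Rule 2 Syncope: [titezmuni] → [ttezmni]
Rule 3 Final Vowel Lowering: [ttezmni] → [ttezmne]
Rule 4 Vowel Epenthesis: no change — [ttezmne]

[ttezmne]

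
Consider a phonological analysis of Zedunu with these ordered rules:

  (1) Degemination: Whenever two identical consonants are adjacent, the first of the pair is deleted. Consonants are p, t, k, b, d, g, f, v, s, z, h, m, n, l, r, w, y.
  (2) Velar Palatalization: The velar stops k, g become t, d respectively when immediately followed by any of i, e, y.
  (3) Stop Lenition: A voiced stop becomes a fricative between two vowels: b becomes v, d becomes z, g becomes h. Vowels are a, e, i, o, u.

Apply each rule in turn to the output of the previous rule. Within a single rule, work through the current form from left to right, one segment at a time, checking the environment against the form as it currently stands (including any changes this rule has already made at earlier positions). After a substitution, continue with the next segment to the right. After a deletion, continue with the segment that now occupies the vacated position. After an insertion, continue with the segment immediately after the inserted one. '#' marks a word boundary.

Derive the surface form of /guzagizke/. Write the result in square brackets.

[guzazizte]

(1) Degemination: no change — [guzagizke]
(2) Velar Palatalization: [guzagizke] → [guzadizte]
(3) Stop Lenition: [guzadizte] → [guzazizte]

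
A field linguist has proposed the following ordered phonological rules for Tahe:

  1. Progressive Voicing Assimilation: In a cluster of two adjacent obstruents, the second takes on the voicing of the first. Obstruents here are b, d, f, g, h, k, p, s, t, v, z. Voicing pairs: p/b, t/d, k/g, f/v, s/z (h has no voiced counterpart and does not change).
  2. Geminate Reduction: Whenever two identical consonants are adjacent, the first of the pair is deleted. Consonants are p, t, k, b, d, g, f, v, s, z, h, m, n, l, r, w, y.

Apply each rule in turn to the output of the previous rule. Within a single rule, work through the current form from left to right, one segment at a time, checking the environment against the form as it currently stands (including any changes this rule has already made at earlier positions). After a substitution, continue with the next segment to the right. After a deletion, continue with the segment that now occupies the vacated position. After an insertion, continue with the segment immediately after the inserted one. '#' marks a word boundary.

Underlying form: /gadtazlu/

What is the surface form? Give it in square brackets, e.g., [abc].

[gadazlu]

1 Progressive Voicing Assimilation: [gadtazlu] → [gaddazlu]
2 Geminate Reduction: [gaddazlu] → [gadazlu]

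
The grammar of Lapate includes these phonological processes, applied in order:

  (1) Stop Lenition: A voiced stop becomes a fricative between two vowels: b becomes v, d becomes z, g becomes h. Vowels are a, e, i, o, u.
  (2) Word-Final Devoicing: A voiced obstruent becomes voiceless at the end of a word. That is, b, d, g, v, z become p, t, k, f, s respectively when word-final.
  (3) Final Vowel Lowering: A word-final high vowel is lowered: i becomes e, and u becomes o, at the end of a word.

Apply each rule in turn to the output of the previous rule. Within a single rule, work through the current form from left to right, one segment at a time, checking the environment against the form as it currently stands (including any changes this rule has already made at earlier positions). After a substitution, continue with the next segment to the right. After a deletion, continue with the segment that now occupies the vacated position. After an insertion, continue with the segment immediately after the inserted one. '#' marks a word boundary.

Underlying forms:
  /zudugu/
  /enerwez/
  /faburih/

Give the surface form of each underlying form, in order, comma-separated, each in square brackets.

[zuzuho], [enerwes], [favurih]

/zudugu/:
  (1) Stop Lenition: [zudugu] → [zuzuhu]
  (2) Word-Final Devoicing: no change — [zuzuhu]
  (3) Final Vowel Lowering: [zuzuhu] → [zuzuho]
/enerwez/:
  (1) Stop Lenition: no change — [enerwez]
  (2) Word-Final Devoicing: [enerwez] → [enerwes]
  (3) Final Vowel Lowering: no change — [enerwes]
/faburih/:
  (1) Stop Lenition: [faburih] → [favurih]
  (2) Word-Final Devoicing: no change — [favurih]
  (3) Final Vowel Lowering: no change — [favurih]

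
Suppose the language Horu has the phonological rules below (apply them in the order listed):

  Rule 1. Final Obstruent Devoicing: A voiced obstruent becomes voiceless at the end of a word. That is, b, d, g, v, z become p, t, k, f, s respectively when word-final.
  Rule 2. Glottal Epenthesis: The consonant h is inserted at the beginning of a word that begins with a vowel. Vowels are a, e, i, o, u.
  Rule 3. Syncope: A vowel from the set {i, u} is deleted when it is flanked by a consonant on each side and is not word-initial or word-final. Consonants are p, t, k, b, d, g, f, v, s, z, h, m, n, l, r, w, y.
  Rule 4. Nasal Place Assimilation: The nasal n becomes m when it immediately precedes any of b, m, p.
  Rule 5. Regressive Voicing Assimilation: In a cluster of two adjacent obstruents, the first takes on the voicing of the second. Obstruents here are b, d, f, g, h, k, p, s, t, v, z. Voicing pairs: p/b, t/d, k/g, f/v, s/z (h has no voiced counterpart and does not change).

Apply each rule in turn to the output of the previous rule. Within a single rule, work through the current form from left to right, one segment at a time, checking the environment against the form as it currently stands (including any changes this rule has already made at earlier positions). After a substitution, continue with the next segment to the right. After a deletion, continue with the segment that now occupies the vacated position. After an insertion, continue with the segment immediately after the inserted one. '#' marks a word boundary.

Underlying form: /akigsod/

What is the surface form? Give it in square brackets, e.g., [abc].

Rule 1 Final Obstruent Devoicing: [akigsod] → [akigsot]
Rule 2 Glottal Epenthesis: [akigsot] → [hakigsot]
Rule 3 Syncope: [hakigsot] → [hakgsot]
Rule 4 Nasal Place Assimilation: no change — [hakgsot]
Rule 5 Regressive Voicing Assimilation: [hakgsot] → [hagksot]

[hagksot]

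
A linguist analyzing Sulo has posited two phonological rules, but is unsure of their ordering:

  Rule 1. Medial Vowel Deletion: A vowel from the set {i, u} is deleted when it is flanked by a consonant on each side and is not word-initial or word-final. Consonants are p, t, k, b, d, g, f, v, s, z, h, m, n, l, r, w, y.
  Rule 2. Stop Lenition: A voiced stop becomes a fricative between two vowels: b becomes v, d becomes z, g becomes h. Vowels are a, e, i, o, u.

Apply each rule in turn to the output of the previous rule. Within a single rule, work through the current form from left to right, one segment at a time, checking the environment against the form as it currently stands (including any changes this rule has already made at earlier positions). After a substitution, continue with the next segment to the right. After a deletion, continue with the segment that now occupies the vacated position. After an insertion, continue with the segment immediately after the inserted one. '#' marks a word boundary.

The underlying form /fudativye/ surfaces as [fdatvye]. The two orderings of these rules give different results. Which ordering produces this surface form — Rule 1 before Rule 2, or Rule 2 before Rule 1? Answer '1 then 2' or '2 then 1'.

Order 1 then 2:
  1 Medial Vowel Deletion: [fudativye] → [fdatvye]
  2 Stop Lenition: no change — [fdatvye]
  result: [fdatvye]
Order 2 then 1:
  2 Stop Lenition: [fudativye] → [fuzativye]
  1 Medial Vowel Deletion: [fuzativye] → [fzatvye]
  result: [fzatvye]

1 then 2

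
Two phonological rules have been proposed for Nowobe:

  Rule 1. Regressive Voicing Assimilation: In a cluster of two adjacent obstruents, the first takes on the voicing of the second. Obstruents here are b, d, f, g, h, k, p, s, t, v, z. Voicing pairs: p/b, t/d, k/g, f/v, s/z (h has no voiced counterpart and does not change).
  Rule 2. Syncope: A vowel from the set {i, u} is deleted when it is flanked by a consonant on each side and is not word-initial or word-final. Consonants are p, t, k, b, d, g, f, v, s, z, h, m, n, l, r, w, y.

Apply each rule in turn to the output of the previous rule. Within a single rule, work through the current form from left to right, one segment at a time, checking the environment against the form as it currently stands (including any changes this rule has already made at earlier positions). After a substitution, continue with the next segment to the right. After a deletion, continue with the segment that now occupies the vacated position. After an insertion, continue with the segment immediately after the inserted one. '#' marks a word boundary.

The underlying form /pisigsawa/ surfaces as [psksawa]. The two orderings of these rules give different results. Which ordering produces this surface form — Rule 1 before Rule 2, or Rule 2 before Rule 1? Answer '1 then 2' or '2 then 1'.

1 then 2

Order 1 then 2:
  1 Regressive Voicing Assimilation: [pisigsawa] → [pisiksawa]
  2 Syncope: [pisiksawa] → [psksawa]
  result: [psksawa]
Order 2 then 1:
  2 Syncope: [pisigsawa] → [psgsawa]
  1 Regressive Voicing Assimilation: [psgsawa] → [pzksawa]
  result: [pzksawa]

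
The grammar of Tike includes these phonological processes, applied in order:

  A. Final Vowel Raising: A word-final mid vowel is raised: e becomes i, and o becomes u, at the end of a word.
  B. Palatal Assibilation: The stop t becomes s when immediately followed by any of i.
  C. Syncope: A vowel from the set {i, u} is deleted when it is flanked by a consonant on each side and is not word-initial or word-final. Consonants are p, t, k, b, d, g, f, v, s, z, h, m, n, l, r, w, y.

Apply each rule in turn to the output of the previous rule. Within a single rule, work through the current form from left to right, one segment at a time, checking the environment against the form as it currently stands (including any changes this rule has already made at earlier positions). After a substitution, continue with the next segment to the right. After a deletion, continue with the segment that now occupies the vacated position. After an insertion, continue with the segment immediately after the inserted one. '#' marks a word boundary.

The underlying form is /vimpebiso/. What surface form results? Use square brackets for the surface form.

A Final Vowel Raising: [vimpebiso] → [vimpebisu]
B Palatal Assibilation: no change — [vimpebisu]
C Syncope: [vimpebisu] → [vmpebsu]

[vmpebsu]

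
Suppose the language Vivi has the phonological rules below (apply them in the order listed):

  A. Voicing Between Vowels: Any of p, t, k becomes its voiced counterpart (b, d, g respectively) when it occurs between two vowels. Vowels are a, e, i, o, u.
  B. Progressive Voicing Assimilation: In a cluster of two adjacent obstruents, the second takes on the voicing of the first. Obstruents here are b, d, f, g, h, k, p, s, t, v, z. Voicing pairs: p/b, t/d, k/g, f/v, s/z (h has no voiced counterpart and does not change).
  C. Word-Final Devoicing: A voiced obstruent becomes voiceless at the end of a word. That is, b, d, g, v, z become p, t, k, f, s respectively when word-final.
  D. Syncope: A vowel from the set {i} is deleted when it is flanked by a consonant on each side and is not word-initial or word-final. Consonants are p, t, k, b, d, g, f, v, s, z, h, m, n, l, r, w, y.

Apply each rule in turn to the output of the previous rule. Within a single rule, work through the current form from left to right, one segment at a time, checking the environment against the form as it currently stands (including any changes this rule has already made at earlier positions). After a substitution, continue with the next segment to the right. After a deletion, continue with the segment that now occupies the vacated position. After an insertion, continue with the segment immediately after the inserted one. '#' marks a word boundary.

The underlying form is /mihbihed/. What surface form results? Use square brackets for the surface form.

[mhphet]

A Voicing Between Vowels: no change — [mihbihed]
B Progressive Voicing Assimilation: [mihbihed] → [mihpihed]
C Word-Final Devoicing: [mihpihed] → [mihpihet]
D Syncope: [mihpihet] → [mhphet]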